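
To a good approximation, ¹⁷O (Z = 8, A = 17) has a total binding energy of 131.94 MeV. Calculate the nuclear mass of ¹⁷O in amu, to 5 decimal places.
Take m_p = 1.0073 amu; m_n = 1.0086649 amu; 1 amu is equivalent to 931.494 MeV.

16.99474 amu

Mass defect = 131.94 MeV / (931.494 MeV/amu) = 0.1416434 amu
Constituent mass = 8(1.0073) + 9(1.0086649) = 17.1363841 amu
Nuclear mass = 17.1363841 − 0.1416434 = 16.9947407 amu ≈ 16.99474 amu (to 5 decimal places)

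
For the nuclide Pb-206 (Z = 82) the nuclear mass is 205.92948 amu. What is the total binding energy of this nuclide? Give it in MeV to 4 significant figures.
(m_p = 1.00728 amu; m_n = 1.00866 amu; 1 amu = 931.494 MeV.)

Σm = 82·m_p + 124·m_n = 82.59696 + 125.07384 = 207.67080 amu
The mass defect is 207.67080 − 205.92948 = 1.74132 amu.
E_B = 1.74132 × 931.494 = 1622.03 MeV

1622 MeV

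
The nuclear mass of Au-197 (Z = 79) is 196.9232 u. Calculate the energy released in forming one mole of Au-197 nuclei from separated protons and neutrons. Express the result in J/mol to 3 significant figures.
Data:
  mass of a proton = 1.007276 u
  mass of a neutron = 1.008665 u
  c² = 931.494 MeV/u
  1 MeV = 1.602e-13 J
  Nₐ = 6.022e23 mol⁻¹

Mass of separated nucleons = 79(1.007276) + 118(1.008665) = 79.574804 + 119.022470 = 198.597274 u
Mass defect Δm = 198.597274 − 196.9232 = 1.674074 u
Converting to energy: 1.674074 u × 931.494 MeV/u = 1559.39 MeV
Per nucleus in joules: 1559.39 MeV × 1.602e-13 J/MeV = 2.4981e-10 J
Per mole: 2.4981e-10 J × 6.022e23 mol⁻¹ = 1.5044e+14 J/mol

1.50e+14 J/mol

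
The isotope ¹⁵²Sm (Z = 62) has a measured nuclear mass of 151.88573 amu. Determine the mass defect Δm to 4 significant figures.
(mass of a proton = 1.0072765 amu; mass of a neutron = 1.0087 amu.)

The nucleus contains 62 protons and 152 − 62 = 90 neutrons.
Mass of separated nucleons = 62(1.0072765) + 90(1.0087) = 62.4511430 + 90.7830 = 153.2341430 amu
Mass defect Δm = 153.2341430 − 151.88573 = 1.3484130 amu

1.348 amu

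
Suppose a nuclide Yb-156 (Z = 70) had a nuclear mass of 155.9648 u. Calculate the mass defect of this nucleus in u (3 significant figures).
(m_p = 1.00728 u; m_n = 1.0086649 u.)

Σm = 70·m_p + 86·m_n = 70.50960 + 86.7451814 = 157.2547814 u
The mass defect is 157.2547814 − 155.9648 = 1.2899814 u.

1.29 u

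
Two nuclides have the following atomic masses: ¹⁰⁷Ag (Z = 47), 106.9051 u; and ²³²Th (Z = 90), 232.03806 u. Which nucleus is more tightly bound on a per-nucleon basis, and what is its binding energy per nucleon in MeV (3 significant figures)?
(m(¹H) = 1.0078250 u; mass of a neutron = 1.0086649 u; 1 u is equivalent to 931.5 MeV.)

¹⁰⁷Ag: Σm = 47(1.0078250) + 60(1.0086649) = 107.8876690 u; Δm = 0.9825690 u; E_B = 915.26 MeV; E_B/A = 8.554 MeV
²³²Th: Σm = 90(1.0078250) + 142(1.0086649) = 233.9346658 u; Δm = 1.8966058 u; E_B = 1766.7 MeV; E_B/A = 7.615 MeV
¹⁰⁷Ag has the higher binding energy per nucleon, so it is the more tightly bound nucleus.

¹⁰⁷Ag; 8.55 MeV/nucleon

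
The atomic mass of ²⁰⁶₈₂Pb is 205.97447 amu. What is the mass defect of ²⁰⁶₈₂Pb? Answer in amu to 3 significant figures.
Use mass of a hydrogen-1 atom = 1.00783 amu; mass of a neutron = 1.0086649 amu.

1.74 amu

Σm = 82·m(¹H) + 124·m_n = 82.64206 + 125.0744476 = 207.7165076 amu
The mass defect is 207.7165076 − 205.97447 = 1.7420376 amu.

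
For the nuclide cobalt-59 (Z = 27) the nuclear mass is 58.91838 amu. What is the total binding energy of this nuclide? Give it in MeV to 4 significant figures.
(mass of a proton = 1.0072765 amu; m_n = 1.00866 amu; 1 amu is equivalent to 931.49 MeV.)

517.2 MeV

Z = 27, so N = A − Z = 59 − 27 = 32.
Σm = 27·m_p + 32·m_n = 27.1964655 + 32.27712 = 59.4735855 amu
The mass defect is 59.4735855 − 58.91838 = 0.5552055 amu.
Binding energy = Δm·c² = 0.5552055 × 931.49 MeV/amu = 517.168 MeV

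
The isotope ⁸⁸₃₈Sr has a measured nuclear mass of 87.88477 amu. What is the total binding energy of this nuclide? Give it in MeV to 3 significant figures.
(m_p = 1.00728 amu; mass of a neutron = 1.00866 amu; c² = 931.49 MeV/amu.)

768 MeV

Z = 38, so N = A − Z = 88 − 38 = 50.
Total constituent mass: 38 × 1.00728 + 50 × 1.00866 = 88.70964 amu
Δm = 88.70964 − 87.88477 = 0.82487 amu
Binding energy = Δm·c² = 0.82487 × 931.49 MeV/amu = 768.358 MeV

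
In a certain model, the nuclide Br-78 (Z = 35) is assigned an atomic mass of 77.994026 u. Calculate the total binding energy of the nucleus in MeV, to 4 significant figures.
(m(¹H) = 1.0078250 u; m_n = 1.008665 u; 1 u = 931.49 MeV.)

607.7 MeV

Z = 35, so N = A − Z = 78 − 35 = 43.
Total constituent mass: 35 × 1.0078250 + 43 × 1.008665 = 78.6464700 u
The mass defect is 78.6464700 − 77.994026 = 0.6524440 u.
Binding energy = Δm·c² = 0.6524440 × 931.49 MeV/u = 607.745 MeV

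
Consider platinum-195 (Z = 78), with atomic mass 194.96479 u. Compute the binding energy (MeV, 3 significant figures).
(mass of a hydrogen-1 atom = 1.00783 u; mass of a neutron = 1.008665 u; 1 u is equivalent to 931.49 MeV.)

1550 MeV

Σm = 78·m(¹H) + 117·m_n = 78.61074 + 118.013805 = 196.624545 u
Mass defect Δm = 196.624545 − 194.96479 = 1.659755 u
E_B = 1.659755 × 931.49 = 1546.05 MeV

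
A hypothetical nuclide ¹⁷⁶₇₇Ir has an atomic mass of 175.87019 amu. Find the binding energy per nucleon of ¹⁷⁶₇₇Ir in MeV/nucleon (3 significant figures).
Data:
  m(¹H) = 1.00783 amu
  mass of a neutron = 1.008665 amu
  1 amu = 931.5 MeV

Σm = 77·m(¹H) + 99·m_n = 77.60291 + 99.857835 = 177.460745 amu
The mass defect is 177.460745 − 175.87019 = 1.590555 amu.
Converting to energy: 1.590555 amu × 931.5 MeV/amu = 1481.60 MeV
Dividing by A = 176 gives 8.418 MeV per nucleon.

8.42 MeV/nucleon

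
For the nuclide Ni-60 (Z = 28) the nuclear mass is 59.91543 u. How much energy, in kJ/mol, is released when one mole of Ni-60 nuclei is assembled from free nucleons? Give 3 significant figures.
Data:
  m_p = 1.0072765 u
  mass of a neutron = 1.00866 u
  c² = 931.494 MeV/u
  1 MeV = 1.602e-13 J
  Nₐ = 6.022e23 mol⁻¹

5.08e+10 kJ/mol

With 28 protons and 32 neutrons (A = 60):
Total constituent mass: 28 × 1.0072765 + 32 × 1.00866 = 60.4808620 u
Δm = 60.4808620 − 59.91543 = 0.5654320 u
E_B = 0.5654320 × 931.494 = 526.697 MeV
Per nucleus in joules: 526.697 MeV × 1.602e-13 J/MeV = 8.4377e-11 J
Per mole: 8.4377e-11 J × 6.022e23 mol⁻¹ = 5.0812e+13 J/mol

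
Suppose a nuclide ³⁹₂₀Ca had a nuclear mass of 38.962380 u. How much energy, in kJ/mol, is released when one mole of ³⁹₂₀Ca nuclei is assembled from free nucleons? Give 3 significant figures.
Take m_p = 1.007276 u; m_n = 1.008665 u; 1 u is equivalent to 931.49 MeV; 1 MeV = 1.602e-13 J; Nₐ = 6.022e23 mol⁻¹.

Z = 20, so N = A − Z = 39 − 20 = 19.
Total constituent mass: 20 × 1.007276 + 19 × 1.008665 = 39.310155 u
The mass defect is 39.310155 − 38.962380 = 0.347775 u.
Converting to energy: 0.347775 u × 931.49 MeV/u = 323.949 MeV
Per nucleus in joules: 323.949 MeV × 1.602e-13 J/MeV = 5.1897e-11 J
Per mole: 5.1897e-11 J × 6.022e23 mol⁻¹ = 3.1252e+13 J/mol

3.13e+10 kJ/mol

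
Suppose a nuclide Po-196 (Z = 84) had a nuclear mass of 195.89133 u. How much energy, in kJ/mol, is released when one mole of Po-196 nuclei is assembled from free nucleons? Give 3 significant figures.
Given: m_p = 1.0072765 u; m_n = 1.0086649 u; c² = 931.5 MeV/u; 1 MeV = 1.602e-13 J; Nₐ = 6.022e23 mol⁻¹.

1.52e+11 kJ/mol

The nucleus contains 84 protons and 196 − 84 = 112 neutrons.
Mass of separated nucleons = 84(1.0072765) + 112(1.0086649) = 84.6112260 + 112.9704688 = 197.5816948 u
The mass defect is 197.5816948 − 195.89133 = 1.6903648 u.
Converting to energy: 1.6903648 u × 931.5 MeV/u = 1574.57 MeV
Per nucleus in joules: 1574.57 MeV × 1.602e-13 J/MeV = 2.5225e-10 J
Per mole: 2.5225e-10 J × 6.022e23 mol⁻¹ = 1.5190e+14 J/mol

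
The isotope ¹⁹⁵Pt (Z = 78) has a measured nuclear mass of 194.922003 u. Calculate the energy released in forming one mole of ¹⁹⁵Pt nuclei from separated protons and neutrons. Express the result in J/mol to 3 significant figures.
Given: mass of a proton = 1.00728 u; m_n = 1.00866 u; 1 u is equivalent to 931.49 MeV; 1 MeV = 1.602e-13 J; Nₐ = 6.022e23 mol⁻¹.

1.49e+14 J/mol

Z = 78, so N = A − Z = 195 − 78 = 117.
Mass of separated nucleons = 78(1.00728) + 117(1.00866) = 78.56784 + 118.01322 = 196.58106 u
The mass defect is 196.58106 − 194.922003 = 1.659057 u.
Binding energy = Δm·c² = 1.659057 × 931.49 MeV/u = 1545.40 MeV
Per nucleus in joules: 1545.40 MeV × 1.602e-13 J/MeV = 2.4757e-10 J
Per mole: 2.4757e-10 J × 6.022e23 mol⁻¹ = 1.4909e+14 J/mol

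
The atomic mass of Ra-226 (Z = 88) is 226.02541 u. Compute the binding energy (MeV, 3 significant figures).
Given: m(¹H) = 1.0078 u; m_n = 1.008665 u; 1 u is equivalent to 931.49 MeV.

With 88 protons and 138 neutrons (A = 226):
Mass of separated nucleons = 88(1.0078) + 138(1.008665) = 88.6864 + 139.195770 = 227.882170 u
Δm = 227.882170 − 226.02541 = 1.856760 u
E_B = 1.856760 × 931.49 = 1729.55 MeV

1730 MeV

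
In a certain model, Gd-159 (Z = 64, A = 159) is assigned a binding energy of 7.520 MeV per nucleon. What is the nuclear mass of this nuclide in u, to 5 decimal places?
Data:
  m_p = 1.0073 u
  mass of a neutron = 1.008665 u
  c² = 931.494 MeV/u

Total binding energy = 159 × 7.520 = 1195.680 MeV
Mass defect = 1195.680 MeV / (931.494 MeV/u) = 1.2836154 u
Constituent mass = 64(1.0073) + 95(1.008665) = 160.290375 u
Nuclear mass = 160.290375 − 1.2836154 = 159.0067596 u ≈ 159.00676 u (to 5 decimal places)

159.00676 u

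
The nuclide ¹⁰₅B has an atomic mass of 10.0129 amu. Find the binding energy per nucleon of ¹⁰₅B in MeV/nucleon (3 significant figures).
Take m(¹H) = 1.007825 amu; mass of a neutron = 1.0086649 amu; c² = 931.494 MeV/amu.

With 5 protons and 5 neutrons (A = 10):
Total constituent mass: 5 × 1.007825 + 5 × 1.0086649 = 10.0824495 amu
Mass defect Δm = 10.0824495 − 10.0129 = 0.0695495 amu
Converting to energy: 0.0695495 amu × 931.494 MeV/amu = 64.7849 MeV
Dividing by A = 10 gives 6.478 MeV per nucleon.

6.48 MeV/nucleon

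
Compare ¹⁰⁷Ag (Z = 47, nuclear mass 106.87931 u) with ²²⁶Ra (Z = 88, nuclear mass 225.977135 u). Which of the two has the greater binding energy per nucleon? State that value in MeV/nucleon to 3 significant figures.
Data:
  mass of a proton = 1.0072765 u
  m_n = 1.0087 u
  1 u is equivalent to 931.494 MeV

¹⁰⁷Ag; 8.57 MeV/nucleon

¹⁰⁷Ag: Σm = 47(1.0072765) + 60(1.0087) = 107.8639955 u; Δm = 0.9846855 u; E_B = 917.23 MeV; E_B/A = 8.572 MeV
²²⁶Ra: Σm = 88(1.0072765) + 138(1.0087) = 227.8409320 u; Δm = 1.8637970 u; E_B = 1736.1 MeV; E_B/A = 7.682 MeV
¹⁰⁷Ag has the higher binding energy per nucleon, so it is the more tightly bound nucleus.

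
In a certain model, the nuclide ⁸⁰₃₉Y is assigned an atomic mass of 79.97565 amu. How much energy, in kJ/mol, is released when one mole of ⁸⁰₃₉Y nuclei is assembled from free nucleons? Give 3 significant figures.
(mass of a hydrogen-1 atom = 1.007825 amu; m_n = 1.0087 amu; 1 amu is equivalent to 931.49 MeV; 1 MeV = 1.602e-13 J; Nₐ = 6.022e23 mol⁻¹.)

6.17e+10 kJ/mol

The nucleus contains 39 protons and 80 − 39 = 41 neutrons.
Mass of separated nucleons = 39(1.007825) + 41(1.0087) = 39.305175 + 41.3567 = 80.661875 amu
Δm = 80.661875 − 79.97565 = 0.686225 amu
Converting to energy: 0.686225 amu × 931.49 MeV/amu = 639.212 MeV
Per nucleus in joules: 639.212 MeV × 1.602e-13 J/MeV = 1.0240e-10 J
Per mole: 1.0240e-10 J × 6.022e23 mol⁻¹ = 6.1665e+13 J/mol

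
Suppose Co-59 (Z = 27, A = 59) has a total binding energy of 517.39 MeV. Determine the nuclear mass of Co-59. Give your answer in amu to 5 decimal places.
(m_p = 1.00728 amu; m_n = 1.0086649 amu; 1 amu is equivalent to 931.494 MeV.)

58.91840 amu

Mass defect = 517.39 MeV / (931.494 MeV/amu) = 0.5554410 amu
Constituent mass = 27(1.00728) + 32(1.0086649) = 59.4738368 amu
Nuclear mass = 59.4738368 − 0.5554410 = 58.9183958 amu ≈ 58.91840 amu (to 5 decimal places)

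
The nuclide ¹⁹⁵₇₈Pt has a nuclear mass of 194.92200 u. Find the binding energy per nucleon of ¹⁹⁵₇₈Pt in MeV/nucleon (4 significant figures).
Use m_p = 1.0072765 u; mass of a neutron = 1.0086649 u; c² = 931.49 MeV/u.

The nucleus contains 78 protons and 195 − 78 = 117 neutrons.
Mass of separated nucleons = 78(1.0072765) + 117(1.0086649) = 78.5675670 + 118.0137933 = 196.5813603 u
The mass defect is 196.5813603 − 194.92200 = 1.6593603 u.
E_B = 1.6593603 × 931.49 = 1545.68 MeV
Per nucleon: 1545.68 / 195 = 7.927 MeV

7.927 MeV/nucleon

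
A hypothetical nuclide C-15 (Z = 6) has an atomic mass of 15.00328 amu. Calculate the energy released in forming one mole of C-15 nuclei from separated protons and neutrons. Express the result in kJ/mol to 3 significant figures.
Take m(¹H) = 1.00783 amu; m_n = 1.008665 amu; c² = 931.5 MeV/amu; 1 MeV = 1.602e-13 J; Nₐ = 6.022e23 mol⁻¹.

1.09e+10 kJ/mol

Σm = 6·m(¹H) + 9·m_n = 6.04698 + 9.077985 = 15.124965 amu
Δm = 15.124965 − 15.00328 = 0.121685 amu
Converting to energy: 0.121685 amu × 931.5 MeV/amu = 113.350 MeV
Per nucleus in joules: 113.350 MeV × 1.602e-13 J/MeV = 1.8159e-11 J
Per mole: 1.8159e-11 J × 6.022e23 mol⁻¹ = 1.0935e+13 J/mol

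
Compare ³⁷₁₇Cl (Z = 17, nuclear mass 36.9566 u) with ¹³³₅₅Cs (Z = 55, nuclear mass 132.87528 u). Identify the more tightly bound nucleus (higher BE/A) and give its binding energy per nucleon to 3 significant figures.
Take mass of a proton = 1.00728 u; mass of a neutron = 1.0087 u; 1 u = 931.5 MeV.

³⁷₁₇Cl: Σm = 17(1.00728) + 20(1.0087) = 37.29776 u; Δm = 0.34116 u; E_B = 317.79 MeV; E_B/A = 8.589 MeV
¹³³₅₅Cs: Σm = 55(1.00728) + 78(1.0087) = 134.07900 u; Δm = 1.20372 u; E_B = 1121.3 MeV; E_B/A = 8.431 MeV
³⁷₁₇Cl has the higher binding energy per nucleon, so it is the more tightly bound nucleus.

³⁷₁₇Cl; 8.59 MeV/nucleon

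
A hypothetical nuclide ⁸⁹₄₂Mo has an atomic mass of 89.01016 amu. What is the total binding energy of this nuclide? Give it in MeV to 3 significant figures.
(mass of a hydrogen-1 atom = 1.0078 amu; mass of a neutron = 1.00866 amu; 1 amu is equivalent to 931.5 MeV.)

With 42 protons and 47 neutrons (A = 89):
Mass of separated nucleons = 42(1.0078) + 47(1.00866) = 42.3276 + 47.40702 = 89.73462 amu
Mass defect Δm = 89.73462 − 89.01016 = 0.72446 amu
Binding energy = Δm·c² = 0.72446 × 931.5 MeV/amu = 674.834 MeV

675 MeV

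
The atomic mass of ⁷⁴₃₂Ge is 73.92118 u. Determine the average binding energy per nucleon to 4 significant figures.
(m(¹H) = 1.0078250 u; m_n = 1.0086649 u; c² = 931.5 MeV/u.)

Σm = 32·m(¹H) + 42·m_n = 32.2504000 + 42.3639258 = 74.6143258 u
Mass defect Δm = 74.6143258 − 73.92118 = 0.6931458 u
Binding energy = Δm·c² = 0.6931458 × 931.5 MeV/u = 645.665 MeV
Per nucleon: 645.665 / 74 = 8.725 MeV

8.725 MeV/nucleon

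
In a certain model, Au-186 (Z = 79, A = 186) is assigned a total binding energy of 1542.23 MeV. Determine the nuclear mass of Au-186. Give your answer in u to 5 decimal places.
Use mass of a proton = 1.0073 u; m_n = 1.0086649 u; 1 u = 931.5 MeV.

Mass defect = 1542.23 MeV / (931.5 MeV/u) = 1.6556414 u
Constituent mass = 79(1.0073) + 107(1.0086649) = 187.5038443 u
Nuclear mass = 187.5038443 − 1.6556414 = 185.8482029 u ≈ 185.84820 u (to 5 decimal places)

185.84820 u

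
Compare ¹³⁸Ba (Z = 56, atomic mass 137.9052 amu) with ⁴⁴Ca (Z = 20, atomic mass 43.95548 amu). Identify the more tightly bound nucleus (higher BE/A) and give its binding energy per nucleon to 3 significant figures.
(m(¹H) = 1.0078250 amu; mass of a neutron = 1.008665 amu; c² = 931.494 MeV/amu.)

¹³⁸Ba: Σm = 56(1.0078250) + 82(1.008665) = 139.1487300 amu; Δm = 1.2435300 amu; E_B = 1158.34 MeV; E_B/A = 8.394 MeV
⁴⁴Ca: Σm = 20(1.0078250) + 24(1.008665) = 44.3644600 amu; Δm = 0.4089800 amu; E_B = 380.96 MeV; E_B/A = 8.658 MeV
⁴⁴Ca has the higher binding energy per nucleon, so it is the more tightly bound nucleus.

⁴⁴Ca; 8.66 MeV/nucleon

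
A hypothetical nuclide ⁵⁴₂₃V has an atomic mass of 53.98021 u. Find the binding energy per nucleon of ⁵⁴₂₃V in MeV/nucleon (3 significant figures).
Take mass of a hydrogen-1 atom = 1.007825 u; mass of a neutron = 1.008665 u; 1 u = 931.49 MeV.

8.08 MeV/nucleon

The nucleus contains 23 protons and 54 − 23 = 31 neutrons.
Mass of separated nucleons = 23(1.007825) + 31(1.008665) = 23.179975 + 31.268615 = 54.448590 u
Δm = 54.448590 − 53.98021 = 0.468380 u
Converting to energy: 0.468380 u × 931.49 MeV/u = 436.291 MeV
Per nucleon: 436.291 / 54 = 8.079 MeV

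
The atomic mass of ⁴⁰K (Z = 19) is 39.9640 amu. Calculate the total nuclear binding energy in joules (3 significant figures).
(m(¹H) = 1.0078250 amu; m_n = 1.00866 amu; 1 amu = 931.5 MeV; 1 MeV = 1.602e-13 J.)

With 19 protons and 21 neutrons (A = 40):
Σm = 19·m(¹H) + 21·m_n = 19.1486750 + 21.18186 = 40.3305350 amu
The mass defect is 40.3305350 − 39.9640 = 0.3665350 amu.
Converting to energy: 0.3665350 amu × 931.5 MeV/amu = 341.427 MeV
In joules: 341.427 MeV × 1.602e-13 J/MeV = 5.4697e-11 J

5.47e-11 J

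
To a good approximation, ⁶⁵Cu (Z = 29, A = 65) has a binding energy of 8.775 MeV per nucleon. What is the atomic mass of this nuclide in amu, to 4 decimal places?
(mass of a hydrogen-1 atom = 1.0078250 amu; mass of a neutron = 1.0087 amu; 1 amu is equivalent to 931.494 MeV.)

Total binding energy = 65 × 8.775 = 570.375 MeV
Mass defect = 570.375 MeV / (931.494 MeV/amu) = 0.612323 amu
Constituent mass = 29(1.0078250) + 36(1.0087) = 65.5401250 amu
Atomic mass = 65.5401250 − 0.612323 = 64.9278020 amu ≈ 64.9278 amu (to 4 decimal places)

64.9278 amu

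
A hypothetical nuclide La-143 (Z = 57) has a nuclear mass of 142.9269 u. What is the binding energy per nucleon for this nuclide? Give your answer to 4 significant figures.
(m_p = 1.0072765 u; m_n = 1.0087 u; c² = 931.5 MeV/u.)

With 57 protons and 86 neutrons (A = 143):
Mass of separated nucleons = 57(1.0072765) + 86(1.0087) = 57.4147605 + 86.7482 = 144.1629605 u
Mass defect Δm = 144.1629605 − 142.9269 = 1.2360605 u
Binding energy = Δm·c² = 1.2360605 × 931.5 MeV/u = 1151.39 MeV
BE/A = 1151.39 MeV / 143 = 8.052 MeV/nucleon

8.052 MeV/nucleon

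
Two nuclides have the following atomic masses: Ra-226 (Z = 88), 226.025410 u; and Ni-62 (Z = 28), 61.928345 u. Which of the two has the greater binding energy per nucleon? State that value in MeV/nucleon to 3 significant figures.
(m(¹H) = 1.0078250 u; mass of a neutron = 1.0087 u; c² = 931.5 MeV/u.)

Ni-62; 8.81 MeV/nucleon

Ra-226: Σm = 88(1.0078250) + 138(1.0087) = 227.8892000 u; Δm = 1.8637900 u; E_B = 1736.1 MeV; E_B/A = 7.682 MeV
Ni-62: Σm = 28(1.0078250) + 34(1.0087) = 62.5149000 u; Δm = 0.5865550 u; E_B = 546.38 MeV; E_B/A = 8.813 MeV
Ni-62 has the higher binding energy per nucleon, so it is the more tightly bound nucleus.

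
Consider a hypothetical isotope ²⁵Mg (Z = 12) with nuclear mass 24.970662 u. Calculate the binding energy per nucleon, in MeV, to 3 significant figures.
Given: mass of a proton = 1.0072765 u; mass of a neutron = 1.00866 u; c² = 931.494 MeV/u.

With 12 protons and 13 neutrons (A = 25):
Total constituent mass: 12 × 1.0072765 + 13 × 1.00866 = 25.1998980 u
Mass defect Δm = 25.1998980 − 24.970662 = 0.2292360 u
Converting to energy: 0.2292360 u × 931.494 MeV/u = 213.532 MeV
Dividing by A = 25 gives 8.541 MeV per nucleon.

8.54 MeV/nucleon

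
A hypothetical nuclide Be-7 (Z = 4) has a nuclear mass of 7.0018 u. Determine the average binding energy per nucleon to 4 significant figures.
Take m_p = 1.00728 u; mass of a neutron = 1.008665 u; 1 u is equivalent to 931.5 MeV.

7.095 MeV/nucleon

Σm = 4·m_p + 3·m_n = 4.02912 + 3.025995 = 7.055115 u
Δm = 7.055115 − 7.0018 = 0.053315 u
E_B = 0.053315 × 931.5 = 49.6629 MeV
Per nucleon: 49.6629 / 7 = 7.095 MeV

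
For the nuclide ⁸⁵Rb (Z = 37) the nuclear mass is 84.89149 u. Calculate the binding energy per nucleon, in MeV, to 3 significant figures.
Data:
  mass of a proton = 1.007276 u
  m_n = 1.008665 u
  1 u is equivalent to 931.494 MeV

Σm = 37·m_p + 48·m_n = 37.269212 + 48.415920 = 85.685132 u
Mass defect Δm = 85.685132 − 84.89149 = 0.793642 u
Binding energy = Δm·c² = 0.793642 × 931.494 MeV/u = 739.273 MeV
BE/A = 739.273 MeV / 85 = 8.697 MeV/nucleon

8.70 MeV/nucleon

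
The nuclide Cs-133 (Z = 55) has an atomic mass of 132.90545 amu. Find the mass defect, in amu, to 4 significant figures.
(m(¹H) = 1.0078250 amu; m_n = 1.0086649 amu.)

1.201 amu

With 55 protons and 78 neutrons (A = 133):
Mass of separated nucleons = 55(1.0078250) + 78(1.0086649) = 55.4303750 + 78.6758622 = 134.1062372 amu
Mass defect Δm = 134.1062372 − 132.90545 = 1.2007872 amu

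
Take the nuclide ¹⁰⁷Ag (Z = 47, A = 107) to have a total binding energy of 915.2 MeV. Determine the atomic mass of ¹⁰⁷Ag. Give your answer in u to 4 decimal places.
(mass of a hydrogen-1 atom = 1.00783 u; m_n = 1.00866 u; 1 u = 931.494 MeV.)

106.9051 u

Mass defect = 915.2 MeV / (931.494 MeV/u) = 0.982508 u
Constituent mass = 47(1.00783) + 60(1.00866) = 107.88761 u
Atomic mass = 107.88761 − 0.982508 = 106.905102 u ≈ 106.9051 u (to 4 decimal places)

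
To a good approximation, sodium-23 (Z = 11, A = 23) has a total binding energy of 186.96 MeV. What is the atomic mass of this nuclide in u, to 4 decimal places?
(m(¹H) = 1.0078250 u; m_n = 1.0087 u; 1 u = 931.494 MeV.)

22.9898 u

Mass defect = 186.96 MeV / (931.494 MeV/u) = 0.200710 u
Constituent mass = 11(1.0078250) + 12(1.0087) = 23.1904750 u
Atomic mass = 23.1904750 − 0.200710 = 22.9897650 u ≈ 22.9898 u (to 4 decimal places)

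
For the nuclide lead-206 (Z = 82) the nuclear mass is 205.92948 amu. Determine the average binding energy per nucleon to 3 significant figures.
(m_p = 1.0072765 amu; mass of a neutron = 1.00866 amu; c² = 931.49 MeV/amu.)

7.87 MeV/nucleon

Total constituent mass: 82 × 1.0072765 + 124 × 1.00866 = 207.6705130 amu
Mass defect Δm = 207.6705130 − 205.92948 = 1.7410330 amu
Converting to energy: 1.7410330 amu × 931.49 MeV/amu = 1621.75 MeV
BE/A = 1621.75 MeV / 206 = 7.873 MeV/nucleon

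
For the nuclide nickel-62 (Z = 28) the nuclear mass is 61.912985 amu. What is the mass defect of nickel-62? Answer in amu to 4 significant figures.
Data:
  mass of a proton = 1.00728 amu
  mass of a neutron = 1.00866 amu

With 28 protons and 34 neutrons (A = 62):
Total constituent mass: 28 × 1.00728 + 34 × 1.00866 = 62.49828 amu
The mass defect is 62.49828 − 61.912985 = 0.585295 amu.

0.5853 amu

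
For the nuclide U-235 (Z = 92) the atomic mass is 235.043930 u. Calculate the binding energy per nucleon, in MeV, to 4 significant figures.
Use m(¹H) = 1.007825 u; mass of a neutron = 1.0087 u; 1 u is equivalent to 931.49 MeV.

Total constituent mass: 92 × 1.007825 + 143 × 1.0087 = 236.964000 u
Mass defect Δm = 236.964000 − 235.043930 = 1.920070 u
Converting to energy: 1.920070 u × 931.49 MeV/u = 1788.53 MeV
Per nucleon: 1788.53 / 235 = 7.611 MeV

7.611 MeV/nucleon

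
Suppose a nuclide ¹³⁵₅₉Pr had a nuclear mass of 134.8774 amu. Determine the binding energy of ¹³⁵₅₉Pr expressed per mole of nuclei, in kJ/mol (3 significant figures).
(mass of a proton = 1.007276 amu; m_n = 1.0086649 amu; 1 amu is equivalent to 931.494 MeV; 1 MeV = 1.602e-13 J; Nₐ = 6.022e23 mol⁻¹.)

Total constituent mass: 59 × 1.007276 + 76 × 1.0086649 = 136.0878164 amu
Mass defect Δm = 136.0878164 − 134.8774 = 1.2104164 amu
Binding energy = Δm·c² = 1.2104164 × 931.494 MeV/amu = 1127.50 MeV
Per nucleus in joules: 1127.50 MeV × 1.602e-13 J/MeV = 1.8063e-10 J
Per mole: 1.8063e-10 J × 6.022e23 mol⁻¹ = 1.0878e+14 J/mol

1.09e+11 kJ/mol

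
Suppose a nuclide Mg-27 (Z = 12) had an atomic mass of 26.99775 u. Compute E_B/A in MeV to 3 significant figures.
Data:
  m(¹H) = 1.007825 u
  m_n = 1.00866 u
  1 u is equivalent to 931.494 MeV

7.80 MeV/nucleon

With 12 protons and 15 neutrons (A = 27):
Mass of separated nucleons = 12(1.007825) + 15(1.00866) = 12.093900 + 15.12990 = 27.223800 u
Δm = 27.223800 − 26.99775 = 0.226050 u
Converting to energy: 0.226050 u × 931.494 MeV/u = 210.564 MeV
Per nucleon: 210.564 / 27 = 7.799 MeV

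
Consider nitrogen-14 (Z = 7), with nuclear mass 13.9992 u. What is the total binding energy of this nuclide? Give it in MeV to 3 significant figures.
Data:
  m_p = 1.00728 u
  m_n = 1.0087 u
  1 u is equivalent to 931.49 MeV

105 MeV

The nucleus contains 7 protons and 14 − 7 = 7 neutrons.
Σm = 7·m_p + 7·m_n = 7.05096 + 7.0609 = 14.11186 u
Δm = 14.11186 − 13.9992 = 0.11266 u
Converting to energy: 0.11266 u × 931.49 MeV/u = 104.942 MeV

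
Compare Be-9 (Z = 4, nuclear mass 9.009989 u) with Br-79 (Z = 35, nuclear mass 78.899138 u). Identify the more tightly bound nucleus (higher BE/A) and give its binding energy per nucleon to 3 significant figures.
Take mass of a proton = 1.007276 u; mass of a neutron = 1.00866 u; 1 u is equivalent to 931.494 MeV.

Br-79; 8.68 MeV/nucleon

Be-9: Σm = 4(1.007276) + 5(1.00866) = 9.072404 u; Δm = 0.062415 u; E_B = 58.139 MeV; E_B/A = 6.460 MeV
Br-79: Σm = 35(1.007276) + 44(1.00866) = 79.635700 u; Δm = 0.736562 u; E_B = 686.10 MeV; E_B/A = 8.6848 MeV
Br-79 has the higher binding energy per nucleon, so it is the more tightly bound nucleus.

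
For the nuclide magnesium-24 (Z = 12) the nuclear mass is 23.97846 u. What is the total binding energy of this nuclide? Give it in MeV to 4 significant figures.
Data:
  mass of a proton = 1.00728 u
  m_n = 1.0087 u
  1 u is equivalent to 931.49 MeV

The nucleus contains 12 protons and 24 − 12 = 12 neutrons.
Total constituent mass: 12 × 1.00728 + 12 × 1.0087 = 24.19176 u
Mass defect Δm = 24.19176 − 23.97846 = 0.21330 u
Converting to energy: 0.21330 u × 931.49 MeV/u = 198.687 MeV

198.7 MeV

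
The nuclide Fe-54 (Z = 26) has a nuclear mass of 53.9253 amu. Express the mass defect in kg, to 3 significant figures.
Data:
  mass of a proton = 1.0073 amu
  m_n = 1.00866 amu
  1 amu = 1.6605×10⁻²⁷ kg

8.42e-28 kg

Z = 26, so N = A − Z = 54 − 26 = 28.
Total constituent mass: 26 × 1.0073 + 28 × 1.00866 = 54.43228 amu
Mass defect Δm = 54.43228 − 53.9253 = 0.50698 amu
In SI units: 0.50698 amu × 1.6605×10⁻²⁷ kg/amu = 8.4184e-28 kg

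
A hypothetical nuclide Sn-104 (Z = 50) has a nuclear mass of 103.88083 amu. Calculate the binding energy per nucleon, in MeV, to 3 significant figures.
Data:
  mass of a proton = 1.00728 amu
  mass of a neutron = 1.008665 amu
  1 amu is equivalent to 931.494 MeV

Total constituent mass: 50 × 1.00728 + 54 × 1.008665 = 104.831910 amu
Mass defect Δm = 104.831910 − 103.88083 = 0.951080 amu
Converting to energy: 0.951080 amu × 931.494 MeV/amu = 885.925 MeV
Dividing by A = 104 gives 8.519 MeV per nucleon.

8.52 MeV/nucleon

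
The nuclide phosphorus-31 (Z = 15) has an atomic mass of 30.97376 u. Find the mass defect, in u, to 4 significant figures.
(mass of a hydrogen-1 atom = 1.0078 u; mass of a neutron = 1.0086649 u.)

0.2819 u

With 15 protons and 16 neutrons (A = 31):
Total constituent mass: 15 × 1.0078 + 16 × 1.0086649 = 31.2556384 u
Mass defect Δm = 31.2556384 − 30.97376 = 0.2818784 u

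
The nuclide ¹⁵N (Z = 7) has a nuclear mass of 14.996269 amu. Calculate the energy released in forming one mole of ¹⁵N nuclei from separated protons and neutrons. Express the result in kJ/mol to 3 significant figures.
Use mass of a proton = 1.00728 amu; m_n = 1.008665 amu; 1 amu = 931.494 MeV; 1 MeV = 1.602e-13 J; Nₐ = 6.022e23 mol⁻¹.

Σm = 7·m_p + 8·m_n = 7.05096 + 8.069320 = 15.120280 amu
Mass defect Δm = 15.120280 − 14.996269 = 0.124011 amu
Binding energy = Δm·c² = 0.124011 × 931.494 MeV/amu = 115.516 MeV
Per nucleus in joules: 115.516 MeV × 1.602e-13 J/MeV = 1.8506e-11 J
Per mole: 1.8506e-11 J × 6.022e23 mol⁻¹ = 1.1144e+13 J/mol

1.11e+10 kJ/mol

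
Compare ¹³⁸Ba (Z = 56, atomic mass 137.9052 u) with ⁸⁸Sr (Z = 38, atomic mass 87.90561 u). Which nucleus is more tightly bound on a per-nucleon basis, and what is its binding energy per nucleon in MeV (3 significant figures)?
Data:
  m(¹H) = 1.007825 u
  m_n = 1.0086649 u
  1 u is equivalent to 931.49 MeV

¹³⁸Ba: Σm = 56(1.007825) + 82(1.0086649) = 139.1487218 u; Δm = 1.2435218 u; E_B = 1158.33 MeV; E_B/A = 8.394 MeV
⁸⁸Sr: Σm = 38(1.007825) + 50(1.0086649) = 88.7305950 u; Δm = 0.8249850 u; E_B = 768.47 MeV; E_B/A = 8.733 MeV
⁸⁸Sr has the higher binding energy per nucleon, so it is the more tightly bound nucleus.

⁸⁸Sr; 8.73 MeV/nucleon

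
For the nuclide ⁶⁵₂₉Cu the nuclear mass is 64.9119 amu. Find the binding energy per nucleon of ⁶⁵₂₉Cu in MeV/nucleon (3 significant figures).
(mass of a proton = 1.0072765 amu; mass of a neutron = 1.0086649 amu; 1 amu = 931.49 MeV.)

8.76 MeV/nucleon

Z = 29, so N = A − Z = 65 − 29 = 36.
Total constituent mass: 29 × 1.0072765 + 36 × 1.0086649 = 65.5229549 amu
The mass defect is 65.5229549 − 64.9119 = 0.6110549 amu.
Converting to energy: 0.6110549 amu × 931.49 MeV/amu = 569.192 MeV
Dividing by A = 65 gives 8.757 MeV per nucleon.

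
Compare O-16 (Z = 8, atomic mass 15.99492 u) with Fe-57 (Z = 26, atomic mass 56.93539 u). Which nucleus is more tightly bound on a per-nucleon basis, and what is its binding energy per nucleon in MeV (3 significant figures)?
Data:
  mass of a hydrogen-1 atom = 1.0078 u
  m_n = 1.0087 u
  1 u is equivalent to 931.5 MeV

O-16: Σm = 8(1.0078) + 8(1.0087) = 16.1320 u; Δm = 0.13708 u; E_B = 127.69 MeV; E_B/A = 7.981 MeV
Fe-57: Σm = 26(1.0078) + 31(1.0087) = 57.4725 u; Δm = 0.53711 u; E_B = 500.32 MeV; E_B/A = 8.778 MeV
Fe-57 has the higher binding energy per nucleon, so it is the more tightly bound nucleus.

Fe-57; 8.78 MeV/nucleon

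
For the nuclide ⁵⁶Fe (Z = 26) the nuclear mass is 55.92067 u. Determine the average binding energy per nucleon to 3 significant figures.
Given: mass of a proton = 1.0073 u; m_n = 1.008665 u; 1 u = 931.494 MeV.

8.80 MeV/nucleon

Z = 26, so N = A − Z = 56 − 26 = 30.
Total constituent mass: 26 × 1.0073 + 30 × 1.008665 = 56.449750 u
The mass defect is 56.449750 − 55.92067 = 0.529080 u.
Binding energy = Δm·c² = 0.529080 × 931.494 MeV/u = 492.835 MeV
BE/A = 492.835 MeV / 56 = 8.801 MeV/nucleon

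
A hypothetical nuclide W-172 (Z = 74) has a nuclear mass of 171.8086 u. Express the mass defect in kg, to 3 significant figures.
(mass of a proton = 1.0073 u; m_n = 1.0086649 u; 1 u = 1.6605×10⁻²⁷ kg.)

2.62e-27 kg

With 74 protons and 98 neutrons (A = 172):
Mass of separated nucleons = 74(1.0073) + 98(1.0086649) = 74.5402 + 98.8491602 = 173.3893602 u
Δm = 173.3893602 − 171.8086 = 1.5807602 u
In SI units: 1.5807602 u × 1.6605×10⁻²⁷ kg/u = 2.6249e-27 kg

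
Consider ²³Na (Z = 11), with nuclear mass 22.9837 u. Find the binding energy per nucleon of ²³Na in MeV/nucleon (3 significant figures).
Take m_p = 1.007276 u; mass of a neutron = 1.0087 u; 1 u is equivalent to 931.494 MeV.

8.13 MeV/nucleon

Mass of separated nucleons = 11(1.007276) + 12(1.0087) = 11.080036 + 12.1044 = 23.184436 u
Δm = 23.184436 − 22.9837 = 0.200736 u
Converting to energy: 0.200736 u × 931.494 MeV/u = 186.984 MeV
Per nucleon: 186.984 / 23 = 8.130 MeV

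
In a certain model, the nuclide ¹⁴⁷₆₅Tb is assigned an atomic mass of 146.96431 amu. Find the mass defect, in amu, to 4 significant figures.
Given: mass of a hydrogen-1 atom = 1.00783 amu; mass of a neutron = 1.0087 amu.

Σm = 65·m(¹H) + 82·m_n = 65.50895 + 82.7134 = 148.22235 amu
Δm = 148.22235 − 146.96431 = 1.25804 amu

1.258 amu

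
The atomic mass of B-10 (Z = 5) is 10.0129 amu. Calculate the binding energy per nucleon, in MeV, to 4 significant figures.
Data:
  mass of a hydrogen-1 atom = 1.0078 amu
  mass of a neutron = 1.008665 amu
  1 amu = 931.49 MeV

Σm = 5·m(¹H) + 5·m_n = 5.0390 + 5.043325 = 10.082325 amu
Mass defect Δm = 10.082325 − 10.0129 = 0.069425 amu
Converting to energy: 0.069425 amu × 931.49 MeV/amu = 64.6687 MeV
Per nucleon: 64.6687 / 10 = 6.467 MeV

6.467 MeV/nucleon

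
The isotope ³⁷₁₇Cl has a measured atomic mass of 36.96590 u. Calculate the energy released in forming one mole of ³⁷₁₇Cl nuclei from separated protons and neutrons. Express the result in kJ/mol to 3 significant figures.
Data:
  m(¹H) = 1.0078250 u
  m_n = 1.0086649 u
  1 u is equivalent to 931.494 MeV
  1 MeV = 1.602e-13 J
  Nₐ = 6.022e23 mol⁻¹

Z = 17, so N = A − Z = 37 − 17 = 20.
Mass of separated nucleons = 17(1.0078250) + 20(1.0086649) = 17.1330250 + 20.1732980 = 37.3063230 u
Mass defect Δm = 37.3063230 − 36.96590 = 0.3404230 u
Converting to energy: 0.3404230 u × 931.494 MeV/u = 317.102 MeV
Per nucleus in joules: 317.102 MeV × 1.602e-13 J/MeV = 5.0800e-11 J
Per mole: 5.0800e-11 J × 6.022e23 mol⁻¹ = 3.0592e+13 J/mol

3.06e+10 kJ/mol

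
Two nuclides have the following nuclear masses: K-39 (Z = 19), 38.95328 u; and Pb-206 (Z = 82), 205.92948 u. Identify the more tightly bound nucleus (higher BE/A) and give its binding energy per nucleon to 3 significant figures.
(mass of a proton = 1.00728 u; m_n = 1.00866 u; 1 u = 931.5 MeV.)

K-39: Σm = 19(1.00728) + 20(1.00866) = 39.31152 u; Δm = 0.35824 u; E_B = 333.70 MeV; E_B/A = 8.556 MeV
Pb-206: Σm = 82(1.00728) + 124(1.00866) = 207.67080 u; Δm = 1.74132 u; E_B = 1622.0 MeV; E_B/A = 7.874 MeV
K-39 has the higher binding energy per nucleon, so it is the more tightly bound nucleus.

K-39; 8.56 MeV/nucleon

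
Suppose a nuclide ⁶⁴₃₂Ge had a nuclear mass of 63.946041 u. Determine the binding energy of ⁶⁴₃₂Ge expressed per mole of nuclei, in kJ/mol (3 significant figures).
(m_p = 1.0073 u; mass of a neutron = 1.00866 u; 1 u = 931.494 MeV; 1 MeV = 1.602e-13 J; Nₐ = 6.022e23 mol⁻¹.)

5.07e+10 kJ/mol

The nucleus contains 32 protons and 64 − 32 = 32 neutrons.
Mass of separated nucleons = 32(1.0073) + 32(1.00866) = 32.2336 + 32.27712 = 64.51072 u
Mass defect Δm = 64.51072 − 63.946041 = 0.564679 u
Binding energy = Δm·c² = 0.564679 × 931.494 MeV/u = 525.995 MeV
Per nucleus in joules: 525.995 MeV × 1.602e-13 J/MeV = 8.4264e-11 J
Per mole: 8.4264e-11 J × 6.022e23 mol⁻¹ = 5.0744e+13 J/mol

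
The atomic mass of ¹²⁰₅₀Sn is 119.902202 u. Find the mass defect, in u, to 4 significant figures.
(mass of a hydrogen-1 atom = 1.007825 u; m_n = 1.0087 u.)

With 50 protons and 70 neutrons (A = 120):
Mass of separated nucleons = 50(1.007825) + 70(1.0087) = 50.391250 + 70.6090 = 121.000250 u
Δm = 121.000250 − 119.902202 = 1.098048 u

1.098 u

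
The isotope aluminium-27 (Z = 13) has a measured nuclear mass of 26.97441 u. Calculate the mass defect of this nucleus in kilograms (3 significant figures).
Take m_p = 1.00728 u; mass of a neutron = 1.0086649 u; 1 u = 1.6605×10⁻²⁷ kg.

4.01e-28 kg

Total constituent mass: 13 × 1.00728 + 14 × 1.0086649 = 27.2159486 u
Mass defect Δm = 27.2159486 − 26.97441 = 0.2415386 u
In SI units: 0.2415386 u × 1.6605×10⁻²⁷ kg/u = 4.0107e-28 kg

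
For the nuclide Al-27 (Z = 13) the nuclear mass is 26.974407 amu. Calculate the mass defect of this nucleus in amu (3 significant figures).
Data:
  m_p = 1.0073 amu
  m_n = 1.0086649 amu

0.242 amu

The nucleus contains 13 protons and 27 − 13 = 14 neutrons.
Mass of separated nucleons = 13(1.0073) + 14(1.0086649) = 13.0949 + 14.1213086 = 27.2162086 amu
Δm = 27.2162086 − 26.974407 = 0.2418016 amu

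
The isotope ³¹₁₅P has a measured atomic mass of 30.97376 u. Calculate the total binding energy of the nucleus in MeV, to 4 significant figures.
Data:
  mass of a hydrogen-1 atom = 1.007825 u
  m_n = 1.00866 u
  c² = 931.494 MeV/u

With 15 protons and 16 neutrons (A = 31):
Mass of separated nucleons = 15(1.007825) + 16(1.00866) = 15.117375 + 16.13856 = 31.255935 u
Δm = 31.255935 − 30.97376 = 0.282175 u
Binding energy = Δm·c² = 0.282175 × 931.494 MeV/u = 262.844 MeV

262.8 MeV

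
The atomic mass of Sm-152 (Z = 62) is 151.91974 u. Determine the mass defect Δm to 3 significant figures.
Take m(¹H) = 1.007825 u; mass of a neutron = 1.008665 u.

1.35 u

With 62 protons and 90 neutrons (A = 152):
Σm = 62·m(¹H) + 90·m_n = 62.485150 + 90.779850 = 153.265000 u
Mass defect Δm = 153.265000 − 151.91974 = 1.345260 u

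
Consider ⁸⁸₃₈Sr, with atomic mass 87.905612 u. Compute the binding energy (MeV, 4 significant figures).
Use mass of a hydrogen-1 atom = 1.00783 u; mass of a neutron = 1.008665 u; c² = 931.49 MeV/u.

768.6 MeV

Total constituent mass: 38 × 1.00783 + 50 × 1.008665 = 88.730790 u
Mass defect Δm = 88.730790 − 87.905612 = 0.825178 u
Converting to energy: 0.825178 u × 931.49 MeV/u = 768.645 MeV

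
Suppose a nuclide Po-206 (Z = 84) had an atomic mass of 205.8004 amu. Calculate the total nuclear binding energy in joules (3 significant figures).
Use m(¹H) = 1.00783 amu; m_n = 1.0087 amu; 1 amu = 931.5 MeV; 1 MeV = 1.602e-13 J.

2.86e-10 J

Σm = 84·m(¹H) + 122·m_n = 84.65772 + 123.0614 = 207.71912 amu
Δm = 207.71912 − 205.8004 = 1.91872 amu
Binding energy = Δm·c² = 1.91872 × 931.5 MeV/amu = 1787.29 MeV
In joules: 1787.29 MeV × 1.602e-13 J/MeV = 2.8632e-10 J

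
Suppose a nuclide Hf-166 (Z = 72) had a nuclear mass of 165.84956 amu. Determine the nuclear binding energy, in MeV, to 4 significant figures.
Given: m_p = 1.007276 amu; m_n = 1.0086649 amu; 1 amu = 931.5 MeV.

Z = 72, so N = A − Z = 166 − 72 = 94.
Mass of separated nucleons = 72(1.007276) + 94(1.0086649) = 72.523872 + 94.8145006 = 167.3383726 amu
The mass defect is 167.3383726 − 165.84956 = 1.4888126 amu.
E_B = 1.4888126 × 931.5 = 1386.83 MeV

1387 MeV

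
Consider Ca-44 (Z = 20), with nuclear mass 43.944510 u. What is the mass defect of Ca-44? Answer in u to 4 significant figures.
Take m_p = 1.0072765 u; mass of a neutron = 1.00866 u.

Total constituent mass: 20 × 1.0072765 + 24 × 1.00866 = 44.3533700 u
Mass defect Δm = 44.3533700 − 43.944510 = 0.4088600 u

0.4089 u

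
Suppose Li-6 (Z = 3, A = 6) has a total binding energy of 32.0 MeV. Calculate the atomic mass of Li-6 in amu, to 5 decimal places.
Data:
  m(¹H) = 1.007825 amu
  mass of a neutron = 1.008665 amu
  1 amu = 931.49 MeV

6.01512 amu

Mass defect = 32.0 MeV / (931.49 MeV/amu) = 0.0343536 amu
Constituent mass = 3(1.007825) + 3(1.008665) = 6.049470 amu
Atomic mass = 6.049470 − 0.0343536 = 6.0151164 amu ≈ 6.01512 amu (to 5 decimal places)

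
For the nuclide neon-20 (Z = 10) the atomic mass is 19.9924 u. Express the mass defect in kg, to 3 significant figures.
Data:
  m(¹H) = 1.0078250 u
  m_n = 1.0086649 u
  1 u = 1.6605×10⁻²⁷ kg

Σm = 10·m(¹H) + 10·m_n = 10.0782500 + 10.0866490 = 20.1648990 u
Mass defect Δm = 20.1648990 − 19.9924 = 0.1724990 u
In SI units: 0.1724990 u × 1.6605×10⁻²⁷ kg/u = 2.8643e-28 kg

2.86e-28 kg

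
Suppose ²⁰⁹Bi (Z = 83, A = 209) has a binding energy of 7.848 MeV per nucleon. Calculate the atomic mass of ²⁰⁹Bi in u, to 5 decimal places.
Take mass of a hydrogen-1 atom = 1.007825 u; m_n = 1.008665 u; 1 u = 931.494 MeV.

208.98040 u

Total binding energy = 209 × 7.848 = 1640.232 MeV
Mass defect = 1640.232 MeV / (931.494 MeV/u) = 1.7608616 u
Constituent mass = 83(1.007825) + 126(1.008665) = 210.741265 u
Atomic mass = 210.741265 − 1.7608616 = 208.9804034 u ≈ 208.98040 u (to 5 decimal places)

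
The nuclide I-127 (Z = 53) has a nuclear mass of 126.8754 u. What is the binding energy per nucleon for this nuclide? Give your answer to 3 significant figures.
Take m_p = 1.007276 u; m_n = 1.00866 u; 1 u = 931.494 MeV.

Mass of separated nucleons = 53(1.007276) + 74(1.00866) = 53.385628 + 74.64084 = 128.026468 u
Mass defect Δm = 128.026468 − 126.8754 = 1.151068 u
Converting to energy: 1.151068 u × 931.494 MeV/u = 1072.21 MeV
Dividing by A = 127 gives 8.443 MeV per nucleon.

8.44 MeV/nucleon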